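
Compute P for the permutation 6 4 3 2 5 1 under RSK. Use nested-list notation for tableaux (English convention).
Insert 6: appended to row 1. P = [[6]].
Insert 4: 4 bumps 6 from row 1; 6 starts row 2. P = [[4], [6]].
Insert 3: 3 bumps 4 from row 1; 4 bumps 6 from row 2; 6 starts row 3. P = [[3], [4], [6]].
Insert 2: 2 bumps 3 from row 1; 3 bumps 4 from row 2; 4 bumps 6 from row 3; 6 starts row 4. P = [[2], [3], [4], [6]].
Insert 5: appended to row 1. P = [[2, 5], [3], [4], [6]].
Insert 1: 1 bumps 2 from row 1; 2 bumps 3 from row 2; 3 bumps 4 from row 3; 4 bumps 6 from row 4; 6 starts row 5. P = [[1, 5], [2], [3], [4], [6]].

So P = [[1, 5], [2], [3], [4], [6]].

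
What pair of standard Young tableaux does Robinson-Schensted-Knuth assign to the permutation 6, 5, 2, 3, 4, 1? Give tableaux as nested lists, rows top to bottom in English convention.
P = [[1, 3, 4], [2], [5], [6]], Q = [[1, 4, 5], [2], [3], [6]]

Insert each entry of the permutation into P by Schensted row insertion, recording in Q the position of each new cell.

Insert 6: appended to row 1. P = [[6]], Q = [[1]].
Insert 5: 5 bumps 6 from row 1; 6 starts row 2. P = [[5], [6]], Q = [[1], [2]].
Insert 2: 2 bumps 5 from row 1; 5 bumps 6 from row 2; 6 starts row 3. P = [[2], [5], [6]], Q = [[1], [2], [3]].
Insert 3: appended to row 1. P = [[2, 3], [5], [6]], Q = [[1, 4], [2], [3]].
Insert 4: appended to row 1. P = [[2, 3, 4], [5], [6]], Q = [[1, 4, 5], [2], [3]].
Insert 1: 1 bumps 2 from row 1; 2 bumps 5 from row 2; 5 bumps 6 from row 3; 6 starts row 4. P = [[1, 3, 4], [2], [5], [6]], Q = [[1, 4, 5], [2], [3], [6]].

So P = [[1, 3, 4], [2], [5], [6]], Q = [[1, 4, 5], [2], [3], [6]].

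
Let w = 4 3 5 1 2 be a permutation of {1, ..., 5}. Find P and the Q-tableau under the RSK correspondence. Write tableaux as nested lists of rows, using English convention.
P = [[1, 2], [3, 5], [4]], Q = [[1, 3], [2, 5], [4]]

Insert each entry of the permutation into P by Schensted row insertion, recording in Q the position of each new cell.

Insert 4: appended to row 1. P = [[4]].
Insert 3: 3 bumps 4 from row 1; 4 starts row 2. P = [[3], [4]].
Insert 5: appended to row 1. P = [[3, 5], [4]].
Insert 1: 1 bumps 3 from row 1; 3 bumps 4 from row 2; 4 starts row 3. P = [[1, 5], [3], [4]].
Insert 2: 2 bumps 5 from row 1; 5 appends to row 2. P = [[1, 2], [3, 5], [4]].

So P = [[1, 2], [3, 5], [4]], Q = [[1, 3], [2, 5], [4]].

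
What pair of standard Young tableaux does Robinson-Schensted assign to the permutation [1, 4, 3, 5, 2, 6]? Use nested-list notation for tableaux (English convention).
P = [[1, 2, 5, 6], [3], [4]], Q = [[1, 2, 4, 6], [3], [5]]

Insert each entry of the permutation into P by Schensted row insertion, recording in Q the position of each new cell.

Insert 1: appended to row 1. P = [[1]].
Insert 4: appended to row 1. P = [[1, 4]].
Insert 3: 3 bumps 4 from row 1; 4 starts row 2. P = [[1, 3], [4]].
Insert 5: appended to row 1. P = [[1, 3, 5], [4]].
Insert 2: 2 bumps 3 from row 1; 3 bumps 4 from row 2; 4 starts row 3. P = [[1, 2, 5], [3], [4]].
Insert 6: appended to row 1. P = [[1, 2, 5, 6], [3], [4]].

So P = [[1, 2, 5, 6], [3], [4]], Q = [[1, 2, 4, 6], [3], [5]].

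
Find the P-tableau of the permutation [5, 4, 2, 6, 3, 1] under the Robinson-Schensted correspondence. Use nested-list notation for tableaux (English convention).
P = [[1, 3], [2, 6], [4], [5]]

Insert 5: appended to row 1. P = [[5]].
Insert 4: 4 bumps 5 from row 1; 5 starts row 2. P = [[4], [5]].
Insert 2: 2 bumps 4 from row 1; 4 bumps 5 from row 2; 5 starts row 3. P = [[2], [4], [5]].
Insert 6: appended to row 1. P = [[2, 6], [4], [5]].
Insert 3: 3 bumps 6 from row 1; 6 appends to row 2. P = [[2, 3], [4, 6], [5]].
Insert 1: 1 bumps 2 from row 1; 2 bumps 4 from row 2; 4 bumps 5 from row 3; 5 starts row 4. P = [[1, 3], [2, 6], [4], [5]].

So P = [[1, 3], [2, 6], [4], [5]].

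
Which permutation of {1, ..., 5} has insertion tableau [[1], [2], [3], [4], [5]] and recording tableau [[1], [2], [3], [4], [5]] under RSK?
5 4 3 2 1

Reverse the RSK construction: for i from n down to 1, find the cell of Q containing i, remove the entry at that cell from P, and reverse-bump it up through P; the value ejected from row 1 is w(i).

Step i=5: Q has 5 at row 5, column 1; remove 5 from row 5 of P and reverse-bump: 5 enters row 4 and ejects 4; 4 enters row 3 and ejects 3; 3 enters row 2 and ejects 2; 2 enters row 1 and ejects 1. So w(5) = 1. P is now [[2], [3], [4], [5]].
Step i=4: Q has 4 at row 4, column 1; remove 5 from row 4 of P and reverse-bump: 5 enters row 3 and ejects 4; 4 enters row 2 and ejects 3; 3 enters row 1 and ejects 2. So w(4) = 2. P is now [[3], [4], [5]].
Step i=3: Q has 3 at row 3, column 1; remove 5 from row 3 of P and reverse-bump: 5 enters row 2 and ejects 4; 4 enters row 1 and ejects 3. So w(3) = 3. P is now [[4], [5]].
Step i=2: Q has 2 at row 2, column 1; remove 5 from row 2 of P and reverse-bump: 5 enters row 1 and ejects 4. So w(2) = 4. P is now [[5]].
Step i=1: Q has 1 at row 1, column 1; remove that cell from P, ejecting 5. So w(1) = 5. P is now [].

So w = 5 4 3 2 1.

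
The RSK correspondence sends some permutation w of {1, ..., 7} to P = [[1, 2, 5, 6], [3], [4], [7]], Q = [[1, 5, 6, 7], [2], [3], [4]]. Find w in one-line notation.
7 4 3 1 2 5 6

Reverse RSK: for i = n, n-1, ..., 1, locate i in Q, remove the corresponding corner cell from P, and reverse-bump its entry up through P; the value ejected from row 1 is w(i).

So w = 7 4 3 1 2 5 6.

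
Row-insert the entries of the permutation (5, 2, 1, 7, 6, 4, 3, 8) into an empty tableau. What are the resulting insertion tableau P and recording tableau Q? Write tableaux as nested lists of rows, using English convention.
Insert each entry of the permutation into P by Schensted row insertion, recording in Q the position of each new cell.

Insert 5: appended to row 1. P = [[5]].
Insert 2: 2 bumps 5 from row 1; 5 starts row 2. P = [[2], [5]].
Insert 1: 1 bumps 2 from row 1; 2 bumps 5 from row 2; 5 starts row 3. P = [[1], [2], [5]].
Insert 7: appended to row 1. P = [[1, 7], [2], [5]].
Insert 6: 6 bumps 7 from row 1; 7 appends to row 2. P = [[1, 6], [2, 7], [5]].
Insert 4: 4 bumps 6 from row 1; 6 bumps 7 from row 2; 7 appends to row 3. P = [[1, 4], [2, 6], [5, 7]].
Insert 3: 3 bumps 4 from row 1; 4 bumps 6 from row 2; 6 bumps 7 from row 3; 7 starts row 4. P = [[1, 3], [2, 4], [5, 6], [7]].
Insert 8: appended to row 1. P = [[1, 3, 8], [2, 4], [5, 6], [7]].

So P = [[1, 3, 8], [2, 4], [5, 6], [7]], Q = [[1, 4, 8], [2, 5], [3, 6], [7]].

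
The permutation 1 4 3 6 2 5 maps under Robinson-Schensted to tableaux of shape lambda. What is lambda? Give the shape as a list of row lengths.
[3, 2, 1]

Row-insert each entry into an empty tableau.

After inserting 1: P = [[1]].
After inserting 4: P = [[1, 4]].
After inserting 3: P = [[1, 3], [4]].
After inserting 6: P = [[1, 3, 6], [4]].
After inserting 2: P = [[1, 2, 6], [3], [4]].
After inserting 5: P = [[1, 2, 5], [3, 6], [4]].

The final insertion tableau P = [[1, 2, 5], [3, 6], [4]] has shape [3, 2, 1].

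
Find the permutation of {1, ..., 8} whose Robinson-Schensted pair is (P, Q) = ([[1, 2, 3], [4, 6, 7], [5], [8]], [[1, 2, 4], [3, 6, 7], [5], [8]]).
Reverse RSK: for i = n, n-1, ..., 1, locate i in Q, remove the corresponding corner cell from P, and reverse-bump its entry up through P; the value ejected from row 1 is w(i).

So w = 5 8 6 7 1 2 4 3.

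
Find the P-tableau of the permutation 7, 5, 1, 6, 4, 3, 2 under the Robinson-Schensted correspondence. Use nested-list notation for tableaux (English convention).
P = [[1, 2], [3, 6], [4], [5], [7]]

After inserting 7: P = [[7]].
After inserting 5: P = [[5], [7]].
After inserting 1: P = [[1], [5], [7]].
After inserting 6: P = [[1, 6], [5], [7]].
After inserting 4: P = [[1, 4], [5, 6], [7]].
After inserting 3: P = [[1, 3], [4, 6], [5], [7]].
After inserting 2: P = [[1, 2], [3, 6], [4], [5], [7]].

So P = [[1, 2], [3, 6], [4], [5], [7]].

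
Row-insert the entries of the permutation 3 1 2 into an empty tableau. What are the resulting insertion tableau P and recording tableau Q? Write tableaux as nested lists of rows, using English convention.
Insert each entry of the permutation into P by Schensted row insertion, recording in Q the position of each new cell.

After inserting 3: P = [[3]].
After inserting 1: P = [[1], [3]].
After inserting 2: P = [[1, 2], [3]].

So P = [[1, 2], [3]], Q = [[1, 3], [2]].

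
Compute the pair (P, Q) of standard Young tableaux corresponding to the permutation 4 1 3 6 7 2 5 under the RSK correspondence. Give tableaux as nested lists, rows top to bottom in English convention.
P = [[1, 2, 5, 7], [3, 6], [4]], Q = [[1, 3, 4, 5], [2, 7], [6]]

Insert each entry of the permutation into P by Schensted row insertion, recording in Q the position of each new cell.

Insert 4: appended to row 1. P = [[4]], Q = [[1]].
Insert 1: 1 bumps 4 from row 1; 4 starts row 2. P = [[1], [4]], Q = [[1], [2]].
Insert 3: appended to row 1. P = [[1, 3], [4]], Q = [[1, 3], [2]].
Insert 6: appended to row 1. P = [[1, 3, 6], [4]], Q = [[1, 3, 4], [2]].
Insert 7: appended to row 1. P = [[1, 3, 6, 7], [4]], Q = [[1, 3, 4, 5], [2]].
Insert 2: 2 bumps 3 from row 1; 3 bumps 4 from row 2; 4 starts row 3. P = [[1, 2, 6, 7], [3], [4]], Q = [[1, 3, 4, 5], [2], [6]].
Insert 5: 5 bumps 6 from row 1; 6 appends to row 2. P = [[1, 2, 5, 7], [3, 6], [4]], Q = [[1, 3, 4, 5], [2, 7], [6]].

So P = [[1, 2, 5, 7], [3, 6], [4]], Q = [[1, 3, 4, 5], [2, 7], [6]].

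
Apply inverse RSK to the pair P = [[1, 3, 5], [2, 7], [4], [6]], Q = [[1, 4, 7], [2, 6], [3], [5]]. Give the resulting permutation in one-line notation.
Reverse RSK: for i = n, n-1, ..., 1, locate i in Q, remove the corresponding corner cell from P, and reverse-bump its entry up through P; the value ejected from row 1 is w(i).

So w = 6 4 2 7 1 3 5.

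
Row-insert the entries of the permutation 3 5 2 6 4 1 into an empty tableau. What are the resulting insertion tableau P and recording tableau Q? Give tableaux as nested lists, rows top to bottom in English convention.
P = [[1, 4, 6], [2, 5], [3]], Q = [[1, 2, 4], [3, 5], [6]]

Insert each entry of the permutation into P by Schensted row insertion, recording in Q the position of each new cell.

Insert 3: appended to row 1. P = [[3]].
Insert 5: appended to row 1. P = [[3, 5]].
Insert 2: 2 bumps 3 from row 1; 3 starts row 2. P = [[2, 5], [3]].
Insert 6: appended to row 1. P = [[2, 5, 6], [3]].
Insert 4: 4 bumps 5 from row 1; 5 appends to row 2. P = [[2, 4, 6], [3, 5]].
Insert 1: 1 bumps 2 from row 1; 2 bumps 3 from row 2; 3 starts row 3. P = [[1, 4, 6], [2, 5], [3]].

So P = [[1, 4, 6], [2, 5], [3]], Q = [[1, 2, 4], [3, 5], [6]].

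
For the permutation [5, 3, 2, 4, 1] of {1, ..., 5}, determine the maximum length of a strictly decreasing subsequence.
4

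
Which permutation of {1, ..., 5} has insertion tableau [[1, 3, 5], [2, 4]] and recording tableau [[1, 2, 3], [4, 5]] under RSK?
2 4 5 1 3

Reverse RSK: for i = n, n-1, ..., 1, locate i in Q, remove the corresponding corner cell from P, and reverse-bump its entry up through P; the value ejected from row 1 is w(i).

So w = 2 4 5 1 3.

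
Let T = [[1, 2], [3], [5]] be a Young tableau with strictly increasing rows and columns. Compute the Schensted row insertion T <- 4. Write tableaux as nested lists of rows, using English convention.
4 is larger than every entry of row 1, so it is appended to row 1. The new tableau is [[1, 2, 4], [3], [5]].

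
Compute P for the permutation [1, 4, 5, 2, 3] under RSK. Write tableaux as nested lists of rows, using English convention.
P = [[1, 2, 3], [4, 5]]

Insert 1: appended to row 1. P = [[1]].
Insert 4: appended to row 1. P = [[1, 4]].
Insert 5: appended to row 1. P = [[1, 4, 5]].
Insert 2: 2 bumps 4 from row 1; 4 starts row 2. P = [[1, 2, 5], [4]].
Insert 3: 3 bumps 5 from row 1; 5 appends to row 2. P = [[1, 2, 3], [4, 5]].

So P = [[1, 2, 3], [4, 5]].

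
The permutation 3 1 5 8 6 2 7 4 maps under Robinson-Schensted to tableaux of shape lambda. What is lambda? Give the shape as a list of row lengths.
[4, 3, 1]

RSK row insertion gives P = [[1, 2, 4, 7], [3, 5, 6], [8]], which has shape [4, 3, 1].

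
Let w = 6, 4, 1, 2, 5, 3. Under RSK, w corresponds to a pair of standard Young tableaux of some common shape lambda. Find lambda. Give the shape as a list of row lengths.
RSK row insertion gives P = [[1, 2, 3], [4, 5], [6]], which has shape [3, 2, 1].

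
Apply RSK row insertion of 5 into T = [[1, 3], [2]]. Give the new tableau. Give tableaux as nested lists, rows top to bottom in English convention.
5 is larger than every entry of row 1, so it is appended to row 1. The new tableau is [[1, 3, 5], [2]].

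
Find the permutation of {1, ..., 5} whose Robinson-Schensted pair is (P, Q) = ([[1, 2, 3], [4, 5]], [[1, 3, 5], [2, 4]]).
Reverse RSK: for i = n, n-1, ..., 1, locate i in Q, remove the corresponding corner cell from P, and reverse-bump its entry up through P; the value ejected from row 1 is w(i).

So w = 4 1 5 2 3.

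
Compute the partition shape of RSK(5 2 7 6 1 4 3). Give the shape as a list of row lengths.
Row-insert each entry into an empty tableau.

After inserting 5: P = [[5]].
After inserting 2: P = [[2], [5]].
After inserting 7: P = [[2, 7], [5]].
After inserting 6: P = [[2, 6], [5, 7]].
After inserting 1: P = [[1, 6], [2, 7], [5]].
After inserting 4: P = [[1, 4], [2, 6], [5, 7]].
After inserting 3: P = [[1, 3], [2, 4], [5, 6], [7]].

The final insertion tableau P = [[1, 3], [2, 4], [5, 6], [7]] has shape [2, 2, 2, 1].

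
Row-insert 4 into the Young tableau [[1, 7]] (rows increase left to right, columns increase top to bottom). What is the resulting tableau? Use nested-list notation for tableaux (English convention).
In row 1, 4 replaces 7 (the leftmost entry greater than 4); 7 is bumped to row 2. 7 starts a new row 2. The new tableau is [[1, 4], [7]].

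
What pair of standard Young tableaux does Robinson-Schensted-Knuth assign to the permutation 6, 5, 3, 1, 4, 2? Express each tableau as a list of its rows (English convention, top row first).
Insert each entry of the permutation into P by Schensted row insertion, recording in Q the position of each new cell.

Insert 6: appended to row 1. P = [[6]].
Insert 5: 5 bumps 6 from row 1; 6 starts row 2. P = [[5], [6]].
Insert 3: 3 bumps 5 from row 1; 5 bumps 6 from row 2; 6 starts row 3. P = [[3], [5], [6]].
Insert 1: 1 bumps 3 from row 1; 3 bumps 5 from row 2; 5 bumps 6 from row 3; 6 starts row 4. P = [[1], [3], [5], [6]].
Insert 4: appended to row 1. P = [[1, 4], [3], [5], [6]].
Insert 2: 2 bumps 4 from row 1; 4 appends to row 2. P = [[1, 2], [3, 4], [5], [6]].

So P = [[1, 2], [3, 4], [5], [6]], Q = [[1, 5], [2, 6], [3], [4]].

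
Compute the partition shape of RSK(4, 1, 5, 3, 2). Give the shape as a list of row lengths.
RSK row insertion gives P = [[1, 2], [3, 5], [4]], which has shape [2, 2, 1].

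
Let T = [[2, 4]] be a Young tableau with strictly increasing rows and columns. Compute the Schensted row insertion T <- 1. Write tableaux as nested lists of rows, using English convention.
In row 1, 1 replaces 2 (the leftmost entry greater than 1); 2 is bumped to row 2. 2 starts a new row 2. The new tableau is [[1, 4], [2]].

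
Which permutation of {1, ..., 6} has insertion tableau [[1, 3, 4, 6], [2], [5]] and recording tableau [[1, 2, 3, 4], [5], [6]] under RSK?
2 3 5 6 4 1

Reverse the RSK construction: for i from n down to 1, find the cell of Q containing i, remove the entry at that cell from P, and reverse-bump it up through P; the value ejected from row 1 is w(i).

Step i=6: Q has 6 at row 3, column 1; remove 5 from row 3 of P and reverse-bump: 5 enters row 2 and ejects 2; 2 enters row 1 and ejects 1. So w(6) = 1. P is now [[2, 3, 4, 6], [5]].
Step i=5: Q has 5 at row 2, column 1; remove 5 from row 2 of P and reverse-bump: 5 enters row 1 and ejects 4. So w(5) = 4. P is now [[2, 3, 5, 6]].
Step i=4: Q has 4 at row 1, column 4; remove that cell from P, ejecting 6. So w(4) = 6. P is now [[2, 3, 5]].
Step i=3: Q has 3 at row 1, column 3; remove that cell from P, ejecting 5. So w(3) = 5. P is now [[2, 3]].
Step i=2: Q has 2 at row 1, column 2; remove that cell from P, ejecting 3. So w(2) = 3. P is now [[2]].
Step i=1: Q has 1 at row 1, column 1; remove that cell from P, ejecting 2. So w(1) = 2. P is now [].

So w = 2 3 5 6 4 1.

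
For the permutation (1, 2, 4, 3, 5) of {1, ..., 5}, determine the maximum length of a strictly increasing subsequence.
4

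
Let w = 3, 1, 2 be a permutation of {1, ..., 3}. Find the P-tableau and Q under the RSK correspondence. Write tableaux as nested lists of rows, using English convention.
P = [[1, 2], [3]], Q = [[1, 3], [2]]

Insert each entry of the permutation into P by Schensted row insertion, recording in Q the position of each new cell.

Insert 3: appended to row 1. P = [[3]].
Insert 1: 1 bumps 3 from row 1; 3 starts row 2. P = [[1], [3]].
Insert 2: appended to row 1. P = [[1, 2], [3]].

So P = [[1, 2], [3]], Q = [[1, 3], [2]].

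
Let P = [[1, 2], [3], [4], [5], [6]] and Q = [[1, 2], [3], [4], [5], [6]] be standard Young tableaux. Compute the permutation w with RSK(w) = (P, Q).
1 6 5 4 3 2

Reverse the RSK construction: for i from n down to 1, find the cell of Q containing i, remove the entry at that cell from P, and reverse-bump it up through P; the value ejected from row 1 is w(i).

Step i=6: Q has 6 at row 5, column 1; remove 6 from row 5 of P and reverse-bump: 6 enters row 4 and ejects 5; 5 enters row 3 and ejects 4; 4 enters row 2 and ejects 3; 3 enters row 1 and ejects 2. So w(6) = 2. P is now [[1, 3], [4], [5], [6]].
Step i=5: Q has 5 at row 4, column 1; remove 6 from row 4 of P and reverse-bump: 6 enters row 3 and ejects 5; 5 enters row 2 and ejects 4; 4 enters row 1 and ejects 3. So w(5) = 3. P is now [[1, 4], [5], [6]].
Step i=4: Q has 4 at row 3, column 1; remove 6 from row 3 of P and reverse-bump: 6 enters row 2 and ejects 5; 5 enters row 1 and ejects 4. So w(4) = 4. P is now [[1, 5], [6]].
Step i=3: Q has 3 at row 2, column 1; remove 6 from row 2 of P and reverse-bump: 6 enters row 1 and ejects 5. So w(3) = 5. P is now [[1, 6]].
Step i=2: Q has 2 at row 1, column 2; remove that cell from P, ejecting 6. So w(2) = 6. P is now [[1]].
Step i=1: Q has 1 at row 1, column 1; remove that cell from P, ejecting 1. So w(1) = 1. P is now [].

So w = 1 6 5 4 3 2.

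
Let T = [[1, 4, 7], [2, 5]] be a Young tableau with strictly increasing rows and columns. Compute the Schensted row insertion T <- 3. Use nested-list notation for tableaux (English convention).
In row 1, 3 replaces 4 (the leftmost entry greater than 3); 4 is bumped to row 2. In row 2, 4 replaces 5 (the leftmost entry greater than 4); 5 is bumped to row 3. 5 starts a new row 3. The new tableau is [[1, 3, 7], [2, 4], [5]].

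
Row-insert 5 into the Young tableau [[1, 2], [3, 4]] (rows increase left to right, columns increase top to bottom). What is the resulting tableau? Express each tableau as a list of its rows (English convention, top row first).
[[1, 2, 5], [3, 4]]

5 is larger than every entry of row 1, so it is appended to row 1. The new tableau is [[1, 2, 5], [3, 4]].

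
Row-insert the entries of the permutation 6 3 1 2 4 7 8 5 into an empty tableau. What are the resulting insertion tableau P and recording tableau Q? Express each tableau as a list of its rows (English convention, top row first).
Insert each entry of the permutation into P by Schensted row insertion, recording in Q the position of each new cell.

After inserting 6: P = [[6]].
After inserting 3: P = [[3], [6]].
After inserting 1: P = [[1], [3], [6]].
After inserting 2: P = [[1, 2], [3], [6]].
After inserting 4: P = [[1, 2, 4], [3], [6]].
After inserting 7: P = [[1, 2, 4, 7], [3], [6]].
After inserting 8: P = [[1, 2, 4, 7, 8], [3], [6]].
After inserting 5: P = [[1, 2, 4, 5, 8], [3, 7], [6]].

So P = [[1, 2, 4, 5, 8], [3, 7], [6]], Q = [[1, 4, 5, 6, 7], [2, 8], [3]].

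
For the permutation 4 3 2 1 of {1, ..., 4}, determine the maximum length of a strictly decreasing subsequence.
4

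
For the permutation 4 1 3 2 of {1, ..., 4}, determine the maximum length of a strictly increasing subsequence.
2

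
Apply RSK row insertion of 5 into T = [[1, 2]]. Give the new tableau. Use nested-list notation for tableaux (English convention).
[[1, 2, 5]]

5 is larger than every entry of row 1, so it is appended to row 1. The new tableau is [[1, 2, 5]].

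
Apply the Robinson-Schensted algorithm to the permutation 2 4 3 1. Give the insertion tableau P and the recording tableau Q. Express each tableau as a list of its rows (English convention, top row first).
Insert each entry of the permutation into P by Schensted row insertion, recording in Q the position of each new cell.

Insert 2: appended to row 1. P = [[2]].
Insert 4: appended to row 1. P = [[2, 4]].
Insert 3: 3 bumps 4 from row 1; 4 starts row 2. P = [[2, 3], [4]].
Insert 1: 1 bumps 2 from row 1; 2 bumps 4 from row 2; 4 starts row 3. P = [[1, 3], [2], [4]].

So P = [[1, 3], [2], [4]], Q = [[1, 2], [3], [4]].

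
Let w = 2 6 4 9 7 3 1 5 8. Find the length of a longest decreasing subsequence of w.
4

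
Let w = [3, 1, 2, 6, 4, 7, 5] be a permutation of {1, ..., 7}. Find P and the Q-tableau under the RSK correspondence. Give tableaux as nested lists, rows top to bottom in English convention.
Insert each entry of the permutation into P by Schensted row insertion, recording in Q the position of each new cell.

Insert 3: appended to row 1. P = [[3]].
Insert 1: 1 bumps 3 from row 1; 3 starts row 2. P = [[1], [3]].
Insert 2: appended to row 1. P = [[1, 2], [3]].
Insert 6: appended to row 1. P = [[1, 2, 6], [3]].
Insert 4: 4 bumps 6 from row 1; 6 appends to row 2. P = [[1, 2, 4], [3, 6]].
Insert 7: appended to row 1. P = [[1, 2, 4, 7], [3, 6]].
Insert 5: 5 bumps 7 from row 1; 7 appends to row 2. P = [[1, 2, 4, 5], [3, 6, 7]].

So P = [[1, 2, 4, 5], [3, 6, 7]], Q = [[1, 3, 4, 6], [2, 5, 7]].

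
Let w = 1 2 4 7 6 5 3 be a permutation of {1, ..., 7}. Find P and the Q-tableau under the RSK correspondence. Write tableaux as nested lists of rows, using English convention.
Insert each entry of the permutation into P by Schensted row insertion, recording in Q the position of each new cell.

After inserting 1: P = [[1]].
After inserting 2: P = [[1, 2]].
After inserting 4: P = [[1, 2, 4]].
After inserting 7: P = [[1, 2, 4, 7]].
After inserting 6: P = [[1, 2, 4, 6], [7]].
After inserting 5: P = [[1, 2, 4, 5], [6], [7]].
After inserting 3: P = [[1, 2, 3, 5], [4], [6], [7]].

So P = [[1, 2, 3, 5], [4], [6], [7]], Q = [[1, 2, 3, 4], [5], [6], [7]].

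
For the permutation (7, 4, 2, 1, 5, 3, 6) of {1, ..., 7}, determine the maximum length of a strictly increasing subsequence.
3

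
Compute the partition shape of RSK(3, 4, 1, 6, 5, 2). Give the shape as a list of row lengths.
[3, 2, 1]

Row-insert each entry into an empty tableau.

After inserting 3: P = [[3]].
After inserting 4: P = [[3, 4]].
After inserting 1: P = [[1, 4], [3]].
After inserting 6: P = [[1, 4, 6], [3]].
After inserting 5: P = [[1, 4, 5], [3, 6]].
After inserting 2: P = [[1, 2, 5], [3, 4], [6]].

The final insertion tableau P = [[1, 2, 5], [3, 4], [6]] has shape [3, 2, 1].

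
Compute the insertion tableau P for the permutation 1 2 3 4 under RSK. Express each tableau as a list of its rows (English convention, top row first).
P = [[1, 2, 3, 4]]

Insert 1: appended to row 1. P = [[1]].
Insert 2: appended to row 1. P = [[1, 2]].
Insert 3: appended to row 1. P = [[1, 2, 3]].
Insert 4: appended to row 1. P = [[1, 2, 3, 4]].

So P = [[1, 2, 3, 4]].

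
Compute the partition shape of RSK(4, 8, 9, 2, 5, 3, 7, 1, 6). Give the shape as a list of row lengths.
Row-insert each entry into an empty tableau.

After inserting 4: P = [[4]].
After inserting 8: P = [[4, 8]].
After inserting 9: P = [[4, 8, 9]].
After inserting 2: P = [[2, 8, 9], [4]].
After inserting 5: P = [[2, 5, 9], [4, 8]].
After inserting 3: P = [[2, 3, 9], [4, 5], [8]].
After inserting 7: P = [[2, 3, 7], [4, 5, 9], [8]].
After inserting 1: P = [[1, 3, 7], [2, 5, 9], [4], [8]].
After inserting 6: P = [[1, 3, 6], [2, 5, 7], [4, 9], [8]].

The final insertion tableau P = [[1, 3, 6], [2, 5, 7], [4, 9], [8]] has shape [3, 3, 2, 1].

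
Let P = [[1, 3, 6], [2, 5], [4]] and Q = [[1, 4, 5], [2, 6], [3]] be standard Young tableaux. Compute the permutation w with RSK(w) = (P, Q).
Reverse the RSK construction: for i from n down to 1, find the cell of Q containing i, remove the entry at that cell from P, and reverse-bump it up through P; the value ejected from row 1 is w(i).

Step i=6: Q has 6 at row 2, column 2; remove 5 from row 2 of P and reverse-bump: 5 enters row 1 and ejects 3. So w(6) = 3. P is now [[1, 5, 6], [2], [4]].
Step i=5: Q has 5 at row 1, column 3; remove that cell from P, ejecting 6. So w(5) = 6. P is now [[1, 5], [2], [4]].
Step i=4: Q has 4 at row 1, column 2; remove that cell from P, ejecting 5. So w(4) = 5. P is now [[1], [2], [4]].
Step i=3: Q has 3 at row 3, column 1; remove 4 from row 3 of P and reverse-bump: 4 enters row 2 and ejects 2; 2 enters row 1 and ejects 1. So w(3) = 1. P is now [[2], [4]].
Step i=2: Q has 2 at row 2, column 1; remove 4 from row 2 of P and reverse-bump: 4 enters row 1 and ejects 2. So w(2) = 2. P is now [[4]].
Step i=1: Q has 1 at row 1, column 1; remove that cell from P, ejecting 4. So w(1) = 4. P is now [].

So w = 4 2 1 5 6 3.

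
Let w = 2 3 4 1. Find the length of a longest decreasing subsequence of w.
2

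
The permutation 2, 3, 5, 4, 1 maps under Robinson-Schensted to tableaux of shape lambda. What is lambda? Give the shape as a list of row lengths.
RSK row insertion gives P = [[1, 3, 4], [2], [5]], which has shape [3, 1, 1].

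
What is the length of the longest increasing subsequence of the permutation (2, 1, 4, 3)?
2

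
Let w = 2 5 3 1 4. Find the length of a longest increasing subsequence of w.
3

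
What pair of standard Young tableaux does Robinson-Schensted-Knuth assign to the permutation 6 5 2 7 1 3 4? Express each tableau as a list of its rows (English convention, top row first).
Insert each entry of the permutation into P by Schensted row insertion, recording in Q the position of each new cell.

Insert 6: appended to row 1. P = [[6]], Q = [[1]].
Insert 5: 5 bumps 6 from row 1; 6 starts row 2. P = [[5], [6]], Q = [[1], [2]].
Insert 2: 2 bumps 5 from row 1; 5 bumps 6 from row 2; 6 starts row 3. P = [[2], [5], [6]], Q = [[1], [2], [3]].
Insert 7: appended to row 1. P = [[2, 7], [5], [6]], Q = [[1, 4], [2], [3]].
Insert 1: 1 bumps 2 from row 1; 2 bumps 5 from row 2; 5 bumps 6 from row 3; 6 starts row 4. P = [[1, 7], [2], [5], [6]], Q = [[1, 4], [2], [3], [5]].
Insert 3: 3 bumps 7 from row 1; 7 appends to row 2. P = [[1, 3], [2, 7], [5], [6]], Q = [[1, 4], [2, 6], [3], [5]].
Insert 4: appended to row 1. P = [[1, 3, 4], [2, 7], [5], [6]], Q = [[1, 4, 7], [2, 6], [3], [5]].

So P = [[1, 3, 4], [2, 7], [5], [6]], Q = [[1, 4, 7], [2, 6], [3], [5]].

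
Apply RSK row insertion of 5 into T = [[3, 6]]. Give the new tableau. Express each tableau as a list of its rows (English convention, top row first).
[[3, 5], [6]]

In row 1, 5 replaces 6 (the leftmost entry greater than 5); 6 is bumped to row 2. 6 starts a new row 2. The new tableau is [[3, 5], [6]].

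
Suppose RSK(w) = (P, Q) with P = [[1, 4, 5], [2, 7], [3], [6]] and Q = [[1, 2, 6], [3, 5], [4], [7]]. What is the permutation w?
6 7 3 2 4 5 1

Reverse the RSK construction: for i from n down to 1, find the cell of Q containing i, remove the entry at that cell from P, and reverse-bump it up through P; the value ejected from row 1 is w(i).

Step i=7: Q has 7 at row 4, column 1; remove 6 from row 4 of P and reverse-bump: 6 enters row 3 and ejects 3; 3 enters row 2 and ejects 2; 2 enters row 1 and ejects 1. So w(7) = 1. P is now [[2, 4, 5], [3, 7], [6]].
Step i=6: Q has 6 at row 1, column 3; remove that cell from P, ejecting 5. So w(6) = 5. P is now [[2, 4], [3, 7], [6]].
Step i=5: Q has 5 at row 2, column 2; remove 7 from row 2 of P and reverse-bump: 7 enters row 1 and ejects 4. So w(5) = 4. P is now [[2, 7], [3], [6]].
Step i=4: Q has 4 at row 3, column 1; remove 6 from row 3 of P and reverse-bump: 6 enters row 2 and ejects 3; 3 enters row 1 and ejects 2. So w(4) = 2. P is now [[3, 7], [6]].
Step i=3: Q has 3 at row 2, column 1; remove 6 from row 2 of P and reverse-bump: 6 enters row 1 and ejects 3. So w(3) = 3. P is now [[6, 7]].
Step i=2: Q has 2 at row 1, column 2; remove that cell from P, ejecting 7. So w(2) = 7. P is now [[6]].
Step i=1: Q has 1 at row 1, column 1; remove that cell from P, ejecting 6. So w(1) = 6. P is now [].

So w = 6 7 3 2 4 5 1.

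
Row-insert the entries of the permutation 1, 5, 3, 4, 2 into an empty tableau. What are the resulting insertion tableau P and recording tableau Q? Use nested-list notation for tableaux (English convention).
P = [[1, 2, 4], [3], [5]], Q = [[1, 2, 4], [3], [5]]

Insert each entry of the permutation into P by Schensted row insertion, recording in Q the position of each new cell.

Insert 1: appended to row 1. P = [[1]].
Insert 5: appended to row 1. P = [[1, 5]].
Insert 3: 3 bumps 5 from row 1; 5 starts row 2. P = [[1, 3], [5]].
Insert 4: appended to row 1. P = [[1, 3, 4], [5]].
Insert 2: 2 bumps 3 from row 1; 3 bumps 5 from row 2; 5 starts row 3. P = [[1, 2, 4], [3], [5]].

So P = [[1, 2, 4], [3], [5]], Q = [[1, 2, 4], [3], [5]].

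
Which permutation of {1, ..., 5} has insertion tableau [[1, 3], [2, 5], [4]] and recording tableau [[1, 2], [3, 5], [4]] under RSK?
Reverse the RSK construction: for i from n down to 1, find the cell of Q containing i, remove the entry at that cell from P, and reverse-bump it up through P; the value ejected from row 1 is w(i).

Step i=5: Q has 5 at row 2, column 2; remove 5 from row 2 of P and reverse-bump: 5 enters row 1 and ejects 3. So w(5) = 3. P is now [[1, 5], [2], [4]].
Step i=4: Q has 4 at row 3, column 1; remove 4 from row 3 of P and reverse-bump: 4 enters row 2 and ejects 2; 2 enters row 1 and ejects 1. So w(4) = 1. P is now [[2, 5], [4]].
Step i=3: Q has 3 at row 2, column 1; remove 4 from row 2 of P and reverse-bump: 4 enters row 1 and ejects 2. So w(3) = 2. P is now [[4, 5]].
Step i=2: Q has 2 at row 1, column 2; remove that cell from P, ejecting 5. So w(2) = 5. P is now [[4]].
Step i=1: Q has 1 at row 1, column 1; remove that cell from P, ejecting 4. So w(1) = 4. P is now [].

So w = 4 5 2 1 3.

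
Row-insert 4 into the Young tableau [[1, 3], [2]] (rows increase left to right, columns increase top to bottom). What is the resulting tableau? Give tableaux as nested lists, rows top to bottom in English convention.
4 is larger than every entry of row 1, so it is appended to row 1. The new tableau is [[1, 3, 4], [2]].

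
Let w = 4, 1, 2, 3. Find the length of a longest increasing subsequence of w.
3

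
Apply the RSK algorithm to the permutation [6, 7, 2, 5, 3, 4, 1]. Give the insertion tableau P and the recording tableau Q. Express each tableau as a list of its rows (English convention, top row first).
P = [[1, 3, 4], [2, 7], [5], [6]], Q = [[1, 2, 6], [3, 4], [5], [7]]

Insert each entry of the permutation into P by Schensted row insertion, recording in Q the position of each new cell.

Insert 6: appended to row 1. P = [[6]].
Insert 7: appended to row 1. P = [[6, 7]].
Insert 2: 2 bumps 6 from row 1; 6 starts row 2. P = [[2, 7], [6]].
Insert 5: 5 bumps 7 from row 1; 7 appends to row 2. P = [[2, 5], [6, 7]].
Insert 3: 3 bumps 5 from row 1; 5 bumps 6 from row 2; 6 starts row 3. P = [[2, 3], [5, 7], [6]].
Insert 4: appended to row 1. P = [[2, 3, 4], [5, 7], [6]].
Insert 1: 1 bumps 2 from row 1; 2 bumps 5 from row 2; 5 bumps 6 from row 3; 6 starts row 4. P = [[1, 3, 4], [2, 7], [5], [6]].

So P = [[1, 3, 4], [2, 7], [5], [6]], Q = [[1, 2, 6], [3, 4], [5], [7]].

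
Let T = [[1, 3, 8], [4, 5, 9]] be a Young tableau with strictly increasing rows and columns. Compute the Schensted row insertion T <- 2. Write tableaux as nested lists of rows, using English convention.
In row 1, 2 replaces 3 (the leftmost entry greater than 2); 3 is bumped to row 2. In row 2, 3 replaces 4 (the leftmost entry greater than 3); 4 is bumped to row 3. 4 starts a new row 3. The new tableau is [[1, 2, 8], [3, 5, 9], [4]].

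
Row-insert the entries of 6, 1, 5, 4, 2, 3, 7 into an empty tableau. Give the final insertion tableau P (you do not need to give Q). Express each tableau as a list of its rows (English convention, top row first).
Insert 6: appended to row 1. P = [[6]].
Insert 1: 1 bumps 6 from row 1; 6 starts row 2. P = [[1], [6]].
Insert 5: appended to row 1. P = [[1, 5], [6]].
Insert 4: 4 bumps 5 from row 1; 5 bumps 6 from row 2; 6 starts row 3. P = [[1, 4], [5], [6]].
Insert 2: 2 bumps 4 from row 1; 4 bumps 5 from row 2; 5 bumps 6 from row 3; 6 starts row 4. P = [[1, 2], [4], [5], [6]].
Insert 3: appended to row 1. P = [[1, 2, 3], [4], [5], [6]].
Insert 7: appended to row 1. P = [[1, 2, 3, 7], [4], [5], [6]].

So P = [[1, 2, 3, 7], [4], [5], [6]].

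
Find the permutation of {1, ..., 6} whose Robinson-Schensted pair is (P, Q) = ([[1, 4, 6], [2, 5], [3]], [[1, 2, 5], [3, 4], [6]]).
Reverse the RSK construction: for i from n down to 1, find the cell of Q containing i, remove the entry at that cell from P, and reverse-bump it up through P; the value ejected from row 1 is w(i).

Step i=6: Q has 6 at row 3, column 1; remove 3 from row 3 of P and reverse-bump: 3 enters row 2 and ejects 2; 2 enters row 1 and ejects 1. So w(6) = 1. P is now [[2, 4, 6], [3, 5]].
Step i=5: Q has 5 at row 1, column 3; remove that cell from P, ejecting 6. So w(5) = 6. P is now [[2, 4], [3, 5]].
Step i=4: Q has 4 at row 2, column 2; remove 5 from row 2 of P and reverse-bump: 5 enters row 1 and ejects 4. So w(4) = 4. P is now [[2, 5], [3]].
Step i=3: Q has 3 at row 2, column 1; remove 3 from row 2 of P and reverse-bump: 3 enters row 1 and ejects 2. So w(3) = 2. P is now [[3, 5]].
Step i=2: Q has 2 at row 1, column 2; remove that cell from P, ejecting 5. So w(2) = 5. P is now [[3]].
Step i=1: Q has 1 at row 1, column 1; remove that cell from P, ejecting 3. So w(1) = 3. P is now [].

So w = 3 5 2 4 6 1.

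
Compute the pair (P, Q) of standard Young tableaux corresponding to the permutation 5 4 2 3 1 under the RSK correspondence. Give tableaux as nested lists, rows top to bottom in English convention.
P = [[1, 3], [2], [4], [5]], Q = [[1, 4], [2], [3], [5]]

Insert each entry of the permutation into P by Schensted row insertion, recording in Q the position of each new cell.

After inserting 5: P = [[5]].
After inserting 4: P = [[4], [5]].
After inserting 2: P = [[2], [4], [5]].
After inserting 3: P = [[2, 3], [4], [5]].
After inserting 1: P = [[1, 3], [2], [4], [5]].

So P = [[1, 3], [2], [4], [5]], Q = [[1, 4], [2], [3], [5]].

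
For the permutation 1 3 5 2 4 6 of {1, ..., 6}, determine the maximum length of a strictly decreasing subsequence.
2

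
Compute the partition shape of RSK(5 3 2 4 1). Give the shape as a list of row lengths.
[2, 1, 1, 1]

Row-insert each entry into an empty tableau.

After inserting 5: P = [[5]].
After inserting 3: P = [[3], [5]].
After inserting 2: P = [[2], [3], [5]].
After inserting 4: P = [[2, 4], [3], [5]].
After inserting 1: P = [[1, 4], [2], [3], [5]].

The final insertion tableau P = [[1, 4], [2], [3], [5]] has shape [2, 1, 1, 1].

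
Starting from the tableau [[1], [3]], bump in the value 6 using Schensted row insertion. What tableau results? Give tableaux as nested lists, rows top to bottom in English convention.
[[1, 6], [3]]

6 is larger than every entry of row 1, so it is appended to row 1. The new tableau is [[1, 6], [3]].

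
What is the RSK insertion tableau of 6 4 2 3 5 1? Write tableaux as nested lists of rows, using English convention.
Insert 6: appended to row 1. P = [[6]].
Insert 4: 4 bumps 6 from row 1; 6 starts row 2. P = [[4], [6]].
Insert 2: 2 bumps 4 from row 1; 4 bumps 6 from row 2; 6 starts row 3. P = [[2], [4], [6]].
Insert 3: appended to row 1. P = [[2, 3], [4], [6]].
Insert 5: appended to row 1. P = [[2, 3, 5], [4], [6]].
Insert 1: 1 bumps 2 from row 1; 2 bumps 4 from row 2; 4 bumps 6 from row 3; 6 starts row 4. P = [[1, 3, 5], [2], [4], [6]].

So P = [[1, 3, 5], [2], [4], [6]].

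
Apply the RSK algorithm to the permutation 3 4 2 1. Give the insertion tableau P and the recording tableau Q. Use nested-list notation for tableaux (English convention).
Insert each entry of the permutation into P by Schensted row insertion, recording in Q the position of each new cell.

After inserting 3: P = [[3]].
After inserting 4: P = [[3, 4]].
After inserting 2: P = [[2, 4], [3]].
After inserting 1: P = [[1, 4], [2], [3]].

So P = [[1, 4], [2], [3]], Q = [[1, 2], [3], [4]].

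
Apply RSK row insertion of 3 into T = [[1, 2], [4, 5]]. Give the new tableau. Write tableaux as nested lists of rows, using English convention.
[[1, 2, 3], [4, 5]]

3 is larger than every entry of row 1, so it is appended to row 1. The new tableau is [[1, 2, 3], [4, 5]].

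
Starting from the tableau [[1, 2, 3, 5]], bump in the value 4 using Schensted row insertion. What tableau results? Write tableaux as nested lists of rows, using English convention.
In row 1, 4 replaces 5 (the leftmost entry greater than 4); 5 is bumped to row 2. 5 starts a new row 2. The new tableau is [[1, 2, 3, 4], [5]].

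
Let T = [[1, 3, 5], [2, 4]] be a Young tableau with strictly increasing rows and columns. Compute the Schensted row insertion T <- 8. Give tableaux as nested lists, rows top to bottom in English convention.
8 is larger than every entry of row 1, so it is appended to row 1. The new tableau is [[1, 3, 5, 8], [2, 4]].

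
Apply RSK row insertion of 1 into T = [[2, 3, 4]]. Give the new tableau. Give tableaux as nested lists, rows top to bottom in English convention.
[[1, 3, 4], [2]]

In row 1, 1 replaces 2 (the leftmost entry greater than 1); 2 is bumped to row 2. 2 starts a new row 2. The new tableau is [[1, 3, 4], [2]].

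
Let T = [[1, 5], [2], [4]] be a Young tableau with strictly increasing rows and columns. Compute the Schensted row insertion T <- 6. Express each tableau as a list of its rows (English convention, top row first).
6 is larger than every entry of row 1, so it is appended to row 1. The new tableau is [[1, 5, 6], [2], [4]].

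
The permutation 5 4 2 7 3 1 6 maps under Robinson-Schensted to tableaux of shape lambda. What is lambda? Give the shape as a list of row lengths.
Row-insert each entry into an empty tableau.

After inserting 5: P = [[5]].
After inserting 4: P = [[4], [5]].
After inserting 2: P = [[2], [4], [5]].
After inserting 7: P = [[2, 7], [4], [5]].
After inserting 3: P = [[2, 3], [4, 7], [5]].
After inserting 1: P = [[1, 3], [2, 7], [4], [5]].
After inserting 6: P = [[1, 3, 6], [2, 7], [4], [5]].

The final insertion tableau P = [[1, 3, 6], [2, 7], [4], [5]] has shape [3, 2, 1, 1].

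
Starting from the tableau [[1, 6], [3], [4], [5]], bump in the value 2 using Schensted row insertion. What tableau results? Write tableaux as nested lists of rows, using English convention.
In row 1, 2 replaces 6 (the leftmost entry greater than 2); 6 is bumped to row 2. 6 is appended to row 2. The new tableau is [[1, 2], [3, 6], [4], [5]].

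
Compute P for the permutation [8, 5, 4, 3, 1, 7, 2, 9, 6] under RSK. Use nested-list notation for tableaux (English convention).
P = [[1, 2, 6], [3, 7, 9], [4], [5], [8]]

Insert 8: appended to row 1. P = [[8]].
Insert 5: 5 bumps 8 from row 1; 8 starts row 2. P = [[5], [8]].
Insert 4: 4 bumps 5 from row 1; 5 bumps 8 from row 2; 8 starts row 3. P = [[4], [5], [8]].
Insert 3: 3 bumps 4 from row 1; 4 bumps 5 from row 2; 5 bumps 8 from row 3; 8 starts row 4. P = [[3], [4], [5], [8]].
Insert 1: 1 bumps 3 from row 1; 3 bumps 4 from row 2; 4 bumps 5 from row 3; 5 bumps 8 from row 4; 8 starts row 5. P = [[1], [3], [4], [5], [8]].
Insert 7: appended to row 1. P = [[1, 7], [3], [4], [5], [8]].
Insert 2: 2 bumps 7 from row 1; 7 appends to row 2. P = [[1, 2], [3, 7], [4], [5], [8]].
Insert 9: appended to row 1. P = [[1, 2, 9], [3, 7], [4], [5], [8]].
Insert 6: 6 bumps 9 from row 1; 9 appends to row 2. P = [[1, 2, 6], [3, 7, 9], [4], [5], [8]].

So P = [[1, 2, 6], [3, 7, 9], [4], [5], [8]].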